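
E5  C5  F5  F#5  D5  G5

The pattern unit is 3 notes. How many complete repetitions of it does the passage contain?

2

6 notes in groups of 3 gives 6/3 = 2 statements.
Starts: E5, F#5 — each up a 2nd.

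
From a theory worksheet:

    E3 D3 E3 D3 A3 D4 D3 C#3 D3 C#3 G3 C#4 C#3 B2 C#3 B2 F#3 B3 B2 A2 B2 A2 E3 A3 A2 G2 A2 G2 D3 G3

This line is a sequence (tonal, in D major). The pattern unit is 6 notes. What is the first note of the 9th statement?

The 6-note cells begin on E3, D3, C#3, B2, A2 — each down a 2nd from the last.
Extending the heads down a 2nd: G2 → F#2 → E2 → D2.

D2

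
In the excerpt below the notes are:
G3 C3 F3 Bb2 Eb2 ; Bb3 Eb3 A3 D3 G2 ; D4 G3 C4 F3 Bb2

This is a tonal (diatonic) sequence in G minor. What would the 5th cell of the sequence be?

A4 D4 G4 C4 F3

Unit = 5 notes; the statements start on G3, Bb3, D4, moving up a 3rd each time.
Extending up a 3rd: F4 → A4.
From A4 the diatonic shape gives A4 D4 G4 C4 F3.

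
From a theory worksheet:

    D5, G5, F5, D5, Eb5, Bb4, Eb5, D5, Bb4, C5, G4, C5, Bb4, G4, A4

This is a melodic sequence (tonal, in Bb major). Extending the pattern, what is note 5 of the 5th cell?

The unit is 5 notes. Position-5 pitches of the 3 shown cells: Eb5, C5, A4.
Carrying that down a 3rd forward: F4 → D4.

D4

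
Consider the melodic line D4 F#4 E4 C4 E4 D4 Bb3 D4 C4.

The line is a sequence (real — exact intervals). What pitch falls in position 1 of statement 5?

Gb3

The unit is 3 notes. Position-1 pitches of the 3 shown cells: D4, C4, Bb3.
Extending down a 2nd: Ab3 → Gb3.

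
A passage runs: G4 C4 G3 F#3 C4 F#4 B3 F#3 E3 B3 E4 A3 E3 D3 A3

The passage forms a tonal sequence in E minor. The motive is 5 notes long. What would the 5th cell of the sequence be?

Taking 5-note groups, the heads are G4, F#4, E4: the pattern moves down a 2nd.
Extending down a 2nd: D4 → C4.
Statement 5 starts on C4 and keeps the same diatonic contour: C4 F#3 C3 B2 F#3.

C4 F#3 C3 B2 F#3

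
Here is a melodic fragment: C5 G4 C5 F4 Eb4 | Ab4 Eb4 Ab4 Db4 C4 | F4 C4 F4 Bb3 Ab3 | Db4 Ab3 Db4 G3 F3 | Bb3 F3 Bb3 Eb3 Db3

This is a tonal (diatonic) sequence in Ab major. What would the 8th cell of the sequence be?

Taking 5-note groups, the heads are C5, Ab4, F4, Db4, Bb3: the pattern moves down a 3rd.
Carrying on: G3 → Eb3 → C3.
Statement 8 starts on C3 and keeps the same diatonic contour: C3 G2 C3 F2 Eb2.

C3 G2 C3 F2 Eb2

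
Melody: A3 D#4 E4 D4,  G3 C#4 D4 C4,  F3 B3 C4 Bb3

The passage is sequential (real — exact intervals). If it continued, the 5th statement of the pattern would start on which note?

Db3

With a 4-note motive the entries are A3, G3, F3, each down a 2nd from the previous.
Extending the heads down a 2nd: Eb3 → Db3.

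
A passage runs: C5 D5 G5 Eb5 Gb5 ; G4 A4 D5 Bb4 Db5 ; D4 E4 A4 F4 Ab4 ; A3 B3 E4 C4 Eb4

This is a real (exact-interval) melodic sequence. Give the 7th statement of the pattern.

Unit = 5 notes; the statements start on C5, G4, D4, A3, moving down a 4th each time.
Continuing the starts: E3 → B2 → F#2.
Statement 7 starts on F#2 and keeps the same exact contour: F#2 G#2 C#3 A2 C3.

F#2 G#2 C#3 A2 C3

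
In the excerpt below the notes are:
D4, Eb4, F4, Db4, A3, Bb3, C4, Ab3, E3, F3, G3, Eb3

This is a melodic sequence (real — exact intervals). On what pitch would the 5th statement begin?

F#2

Taking 4-note groups, the heads are D4, A3, E3: the pattern moves down a 4th.
Extending the heads down a 4th: B2 → F#2.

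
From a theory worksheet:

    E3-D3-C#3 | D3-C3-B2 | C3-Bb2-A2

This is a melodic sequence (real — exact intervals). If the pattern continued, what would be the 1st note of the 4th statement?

The unit is 3 notes. Position-1 pitches of the 3 shown cells: E3, D3, C3.
From C3, down a 2nd gives Bb2.

Bb2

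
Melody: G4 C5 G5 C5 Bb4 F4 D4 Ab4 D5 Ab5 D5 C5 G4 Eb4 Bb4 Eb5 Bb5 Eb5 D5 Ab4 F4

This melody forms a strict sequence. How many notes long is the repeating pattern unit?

Try groups of 7 (3 cells in 21 notes):
G4 C5 G5 C5 Bb4 F4 D4 | Ab4 D5 Ab5 D5 C5 G4 Eb4 | Bb4 Eb5 Bb5 Eb5 D5 Ab4 F4
That's a consistent up a 2nd shift per cell, and no other grouping gives one.

7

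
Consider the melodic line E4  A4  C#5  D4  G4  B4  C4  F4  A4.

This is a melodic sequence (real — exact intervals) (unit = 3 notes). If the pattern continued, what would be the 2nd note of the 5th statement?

Db4

The unit is 3 notes. Position-2 pitches of the 3 shown cells: A4, G4, F4.
Each moves down a 2nd. Continuing: Eb4 → Db4.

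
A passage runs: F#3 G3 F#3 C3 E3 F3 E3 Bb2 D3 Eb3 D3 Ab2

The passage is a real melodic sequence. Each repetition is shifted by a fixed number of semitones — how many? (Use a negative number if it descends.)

-2

Unit = 4 notes; the statements start on F#3, E3, D3, moving down a 2nd each time.
Counting half-steps from F#3 to E3: -2.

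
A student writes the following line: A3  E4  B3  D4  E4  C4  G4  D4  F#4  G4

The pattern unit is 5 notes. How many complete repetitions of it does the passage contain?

2

10 notes in groups of 5 gives 10/5 = 2 statements.
Starts: A3, C4 — each up a 3rd.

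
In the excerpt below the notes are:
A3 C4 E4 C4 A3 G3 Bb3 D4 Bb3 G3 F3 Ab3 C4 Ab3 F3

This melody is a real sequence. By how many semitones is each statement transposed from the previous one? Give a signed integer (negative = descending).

Unit = 5 notes; the statements start on A3, G3, F3, moving down a 2nd each time.
A3→G3 is 55 − 57 = -2 semitones.

-2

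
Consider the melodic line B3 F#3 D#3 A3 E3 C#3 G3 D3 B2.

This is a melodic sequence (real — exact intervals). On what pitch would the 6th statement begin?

Db3

With a 3-note motive the entries are B3, A3, G3, each down a 2nd from the previous.
Extending the heads down a 2nd: F3 → Eb3 → Db3.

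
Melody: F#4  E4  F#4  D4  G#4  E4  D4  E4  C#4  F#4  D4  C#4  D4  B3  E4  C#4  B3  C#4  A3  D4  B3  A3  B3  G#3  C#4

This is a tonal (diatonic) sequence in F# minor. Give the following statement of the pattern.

A3 G#3 A3 F#3 B3

The 5-note cells begin on F#4, E4, D4, C#4, B3 — each down a 2nd from the last.
From A3 the diatonic shape gives A3 G#3 A3 F#3 B3.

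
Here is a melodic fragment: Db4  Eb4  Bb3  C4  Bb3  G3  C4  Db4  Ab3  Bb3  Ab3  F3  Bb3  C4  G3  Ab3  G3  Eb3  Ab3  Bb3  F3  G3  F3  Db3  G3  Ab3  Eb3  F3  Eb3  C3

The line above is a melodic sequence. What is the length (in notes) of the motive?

6

There are 30 notes; a 6-note unit gives 5 cells:
Db4 Eb4 Bb3 C4 Bb3 G3 | C4 Db4 Ab3 Bb3 Ab3 F3 | Bb3 C4 G3 Ab3 G3 Eb3 | Ab3 Bb3 F3 G3 F3 Db3 | G3 Ab3 Eb3 F3 Eb3 C3
Each cell is the previous one down a 2nd — so the unit is 6 notes.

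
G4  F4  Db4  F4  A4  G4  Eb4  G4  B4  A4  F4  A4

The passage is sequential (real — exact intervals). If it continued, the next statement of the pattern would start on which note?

C#5

With a 4-note motive the entries are G4, A4, B4, each up a 2nd from the previous.
The next head, up a 2nd from B4, is C#5.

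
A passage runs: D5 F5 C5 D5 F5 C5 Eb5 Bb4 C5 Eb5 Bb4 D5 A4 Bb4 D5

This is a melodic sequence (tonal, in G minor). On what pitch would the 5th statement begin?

Taking 5-note groups, the heads are D5, C5, Bb4: the pattern moves down a 2nd.
Continuing: A4 → G4. Statement 5 starts on G4.

G4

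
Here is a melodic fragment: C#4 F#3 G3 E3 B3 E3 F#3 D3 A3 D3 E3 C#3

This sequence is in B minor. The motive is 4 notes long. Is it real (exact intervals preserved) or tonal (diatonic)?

Every note is diatonic to B minor.
Cell 1 has +1 semitones from note 2 to 3, but cell 2 has +2 — the interval quality changes while the contour stays the same, which is the hallmark of a tonal sequence.

tonal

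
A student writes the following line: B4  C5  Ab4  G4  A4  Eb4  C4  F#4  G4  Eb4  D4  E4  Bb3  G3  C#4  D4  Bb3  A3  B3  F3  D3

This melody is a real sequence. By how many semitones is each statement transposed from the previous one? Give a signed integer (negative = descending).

-5

Unit = 7 notes; the statements start on B4, F#4, C#4, moving down a 4th each time.
B4 to F#4 spans -5 semitones.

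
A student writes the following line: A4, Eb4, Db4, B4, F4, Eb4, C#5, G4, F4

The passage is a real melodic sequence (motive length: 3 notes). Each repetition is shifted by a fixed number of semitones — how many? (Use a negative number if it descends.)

2

Unit = 3 notes; the statements start on A4, B4, C#5, moving up a 2nd each time.
Counting half-steps from A4 to B4: 2.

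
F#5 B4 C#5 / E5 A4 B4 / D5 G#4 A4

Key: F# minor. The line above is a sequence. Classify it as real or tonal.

Every note is diatonic to F# minor.
Cell 1 has -7 semitones from note 1 to 2, but cell 3 has -6 — the interval quality changes while the contour stays the same, which is the hallmark of a tonal sequence.

tonal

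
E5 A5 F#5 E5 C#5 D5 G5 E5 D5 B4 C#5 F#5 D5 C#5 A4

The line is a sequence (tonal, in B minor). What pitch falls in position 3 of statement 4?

Grouping in 5s, the 3rd note of each cell is F#5, E5, D5.
One more down a 2nd gives C#5.

C#5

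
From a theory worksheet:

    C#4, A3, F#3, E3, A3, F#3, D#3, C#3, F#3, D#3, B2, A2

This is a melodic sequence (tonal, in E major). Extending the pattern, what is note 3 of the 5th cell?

Grouping in 4s, the 3rd note of each cell is F#3, D#3, B2.
Extending down a 3rd: G#2 → E2.

E2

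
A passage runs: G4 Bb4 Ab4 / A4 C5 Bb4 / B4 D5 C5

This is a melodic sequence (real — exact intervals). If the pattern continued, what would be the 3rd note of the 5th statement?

E5

With 3-note cells, note 3 of each statement runs Ab4, Bb4, C5.
Each moves up a 2nd. Continuing: D5 → E5.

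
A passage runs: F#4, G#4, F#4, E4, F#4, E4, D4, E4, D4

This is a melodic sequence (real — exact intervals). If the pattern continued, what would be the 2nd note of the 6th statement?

Bb3

Grouping in 3s, the 2nd note of each cell is G#4, F#4, E4.
Extending down a 2nd: D4 → C4 → Bb3.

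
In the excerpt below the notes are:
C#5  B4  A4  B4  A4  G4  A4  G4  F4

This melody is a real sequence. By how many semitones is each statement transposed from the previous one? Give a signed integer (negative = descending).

Taking 3-note groups, the heads are C#5, B4, A4: the pattern moves down a 2nd.
C#5 to B4 spans -2 semitones.

-2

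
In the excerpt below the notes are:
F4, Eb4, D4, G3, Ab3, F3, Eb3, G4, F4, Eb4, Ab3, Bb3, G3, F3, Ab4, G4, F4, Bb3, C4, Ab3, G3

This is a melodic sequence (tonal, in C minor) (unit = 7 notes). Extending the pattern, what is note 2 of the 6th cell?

C5

The unit is 7 notes. Position-2 pitches of the 3 shown cells: Eb4, F4, G4.
Each moves up a 2nd. Continuing: Ab4 → Bb4 → C5.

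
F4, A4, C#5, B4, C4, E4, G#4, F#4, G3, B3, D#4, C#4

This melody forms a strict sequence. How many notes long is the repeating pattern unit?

Try groups of 4 (3 cells in 12 notes):
F4 A4 C#5 B4 | C4 E4 G#4 F#4 | G3 B3 D#4 C#4
Each cell is the previous one down a 4th — so the unit is 4 notes.

4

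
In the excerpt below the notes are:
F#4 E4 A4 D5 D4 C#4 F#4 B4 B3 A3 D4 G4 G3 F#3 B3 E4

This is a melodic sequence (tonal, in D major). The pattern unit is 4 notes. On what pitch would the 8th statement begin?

Unit = 4 notes; the statements start on F#4, D4, B3, G3, moving down a 3rd each time.
Extending the heads down a 3rd: E3 → C#3 → A2 → F#2.

F#2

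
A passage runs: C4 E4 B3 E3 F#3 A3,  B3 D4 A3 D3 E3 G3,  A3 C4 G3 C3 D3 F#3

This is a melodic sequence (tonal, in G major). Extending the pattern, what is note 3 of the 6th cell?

Grouping in 6s, the 3rd note of each cell is B3, A3, G3.
Carrying that down a 2nd forward: F#3 → E3 → D3.

D3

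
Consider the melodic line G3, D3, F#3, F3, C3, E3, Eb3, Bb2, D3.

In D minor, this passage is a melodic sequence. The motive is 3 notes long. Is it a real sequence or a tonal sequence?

Each cell has the same semitone pattern (-5, 4) — intervals are preserved exactly.
And F#3 lies outside D minor, so the sequence is real rather than tonal.

real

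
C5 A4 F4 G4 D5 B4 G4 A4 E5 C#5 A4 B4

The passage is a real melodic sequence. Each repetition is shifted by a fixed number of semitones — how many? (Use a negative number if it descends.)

2

The 4-note cells begin on C5, D5, E5 — each up a 2nd from the last.
Counting half-steps from C5 to D5: 2.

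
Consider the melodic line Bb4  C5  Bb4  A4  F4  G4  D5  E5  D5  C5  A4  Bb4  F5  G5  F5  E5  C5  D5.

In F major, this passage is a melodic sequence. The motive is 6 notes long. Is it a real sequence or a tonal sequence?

tonal

Every note is diatonic to F major.
Cell 1 has -1 semitones from note 3 to 4, but cell 2 has -2 — the interval quality changes while the contour stays the same, which is the hallmark of a tonal sequence.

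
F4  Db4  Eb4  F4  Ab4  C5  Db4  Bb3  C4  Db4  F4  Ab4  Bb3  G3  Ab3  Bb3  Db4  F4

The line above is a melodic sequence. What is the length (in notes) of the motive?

6

There are 18 notes; a 6-note unit gives 3 cells:
F4 Db4 Eb4 F4 Ab4 C5 | Db4 Bb3 C4 Db4 F4 Ab4 | Bb3 G3 Ab3 Bb3 Db4 F4
Each cell is the previous one down a 3rd — so the unit is 6 notes.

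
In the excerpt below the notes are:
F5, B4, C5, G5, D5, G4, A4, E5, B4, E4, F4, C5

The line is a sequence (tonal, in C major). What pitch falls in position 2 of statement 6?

Grouping in 4s, the 2nd note of each cell is B4, G4, E4.
Extending down a 3rd: C4 → A3 → F3.

F3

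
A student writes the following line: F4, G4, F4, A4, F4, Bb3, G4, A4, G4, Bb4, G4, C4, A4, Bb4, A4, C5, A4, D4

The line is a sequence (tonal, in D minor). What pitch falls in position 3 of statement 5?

The unit is 6 notes. Position-3 pitches of the 3 shown cells: F4, G4, A4.
Carrying that up a 2nd forward: Bb4 → C5.

C5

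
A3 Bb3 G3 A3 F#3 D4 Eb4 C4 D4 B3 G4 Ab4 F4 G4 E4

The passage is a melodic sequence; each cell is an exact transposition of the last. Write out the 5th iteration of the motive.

F5 Gb5 Eb5 F5 D5

Taking 5-note groups, the heads are A3, D4, G4: the pattern moves up a 4th.
Extending up a 4th: C5 → F5.
Statement 5 starts on F5 and keeps the same exact contour: F5 Gb5 Eb5 F5 D5.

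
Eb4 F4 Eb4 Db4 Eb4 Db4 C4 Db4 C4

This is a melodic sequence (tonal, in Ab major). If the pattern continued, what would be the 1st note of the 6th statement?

G3

Grouping in 3s, the 1st note of each cell is Eb4, Db4, C4.
Carrying that down a 2nd forward: Bb3 → Ab3 → G3.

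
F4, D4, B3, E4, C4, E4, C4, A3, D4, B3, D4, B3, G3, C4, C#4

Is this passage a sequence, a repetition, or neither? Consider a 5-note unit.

neither

Note 5 of cell 3 is C#4; if this were a sequence it would be A3. No unit length gives a consistent transposition pattern.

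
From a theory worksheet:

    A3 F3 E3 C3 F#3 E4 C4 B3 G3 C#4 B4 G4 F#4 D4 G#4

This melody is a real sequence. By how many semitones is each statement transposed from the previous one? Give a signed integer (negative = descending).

7

Unit = 5 notes; the statements start on A3, E4, B4, moving up a 5th each time.
A3 to E4 spans +7 semitones.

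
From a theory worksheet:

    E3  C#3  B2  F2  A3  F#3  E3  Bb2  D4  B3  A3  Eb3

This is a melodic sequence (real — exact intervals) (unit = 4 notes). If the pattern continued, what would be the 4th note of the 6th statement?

Grouping in 4s, the 4th note of each cell is F2, Bb2, Eb3.
Extending up a 4th: Ab3 → Db4 → Gb4.

Gb4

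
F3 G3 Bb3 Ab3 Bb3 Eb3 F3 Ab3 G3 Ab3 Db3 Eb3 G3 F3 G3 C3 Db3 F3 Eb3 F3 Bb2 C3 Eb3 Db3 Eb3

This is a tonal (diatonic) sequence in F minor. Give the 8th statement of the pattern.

The 5-note cells begin on F3, Eb3, Db3, C3, Bb2 — each down a 2nd from the last.
Carrying on: Ab2 → G2 → F2.
Statement 8 starts on F2 and keeps the same diatonic contour: F2 G2 Bb2 Ab2 Bb2.

F2 G2 Bb2 Ab2 Bb2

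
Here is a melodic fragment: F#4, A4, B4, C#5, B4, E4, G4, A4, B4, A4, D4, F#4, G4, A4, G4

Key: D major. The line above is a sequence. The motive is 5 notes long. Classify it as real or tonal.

Every note is diatonic to D major.
Cell 1 has +3 semitones from note 1 to 2, but cell 3 has +4 — the interval quality changes while the contour stays the same, which is the hallmark of a tonal sequence.

tonal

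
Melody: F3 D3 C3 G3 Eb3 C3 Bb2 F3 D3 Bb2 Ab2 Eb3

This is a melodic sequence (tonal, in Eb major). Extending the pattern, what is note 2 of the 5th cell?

G2

Grouping in 4s, the 2nd note of each cell is D3, C3, Bb2.
Each moves down a 2nd. Continuing: Ab2 → G2.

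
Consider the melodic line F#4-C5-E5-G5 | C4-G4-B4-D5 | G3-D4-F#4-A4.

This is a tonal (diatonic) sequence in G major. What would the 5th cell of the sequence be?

A2 E3 G3 B3

Unit = 4 notes; the statements start on F#4, C4, G3, moving down a 4th each time.
Extending down a 4th: D3 → A2.
So cell 5 is A2 E3 G3 B3.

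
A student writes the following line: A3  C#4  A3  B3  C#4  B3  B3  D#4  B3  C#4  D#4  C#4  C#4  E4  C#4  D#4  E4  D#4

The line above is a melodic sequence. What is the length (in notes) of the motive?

6

Try groups of 6 (3 cells in 18 notes):
A3 C#4 A3 B3 C#4 B3 | B3 D#4 B3 C#4 D#4 C#4 | C#4 E4 C#4 D#4 E4 D#4
Each cell is the previous one up a 2nd — so the unit is 6 notes.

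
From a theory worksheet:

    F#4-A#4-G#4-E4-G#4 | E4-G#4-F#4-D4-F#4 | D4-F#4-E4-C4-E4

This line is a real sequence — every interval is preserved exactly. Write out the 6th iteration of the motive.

Ab3 C4 Bb3 Gb3 Bb3

Taking 5-note groups, the heads are F#4, E4, D4: the pattern moves down a 2nd.
Carrying on: C4 → Bb3 → Ab3.
Statement 6 starts on Ab3 and keeps the same exact contour: Ab3 C4 Bb3 Gb3 Bb3.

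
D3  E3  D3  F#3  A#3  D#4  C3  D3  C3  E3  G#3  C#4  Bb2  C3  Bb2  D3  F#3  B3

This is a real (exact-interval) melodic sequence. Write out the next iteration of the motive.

Ab2 Bb2 Ab2 C3 E3 A3

The 6-note cells begin on D3, C3, Bb2 — each down a 2nd from the last.
Statement 4 starts on Ab2 and keeps the same exact contour: Ab2 Bb2 Ab2 C3 E3 A3.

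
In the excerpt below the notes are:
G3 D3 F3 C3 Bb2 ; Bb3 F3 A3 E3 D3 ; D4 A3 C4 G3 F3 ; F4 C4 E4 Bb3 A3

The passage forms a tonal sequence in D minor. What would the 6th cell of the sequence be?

With a 5-note motive the entries are G3, Bb3, D4, F4, each up a 3rd from the previous.
Extending up a 3rd: A4 → C5.
From C5 the diatonic shape gives C5 G4 Bb4 F4 E4.

C5 G4 Bb4 F4 E4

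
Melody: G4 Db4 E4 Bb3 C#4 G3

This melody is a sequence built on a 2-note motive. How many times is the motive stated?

3

6 notes in groups of 2 gives 6/2 = 3 statements.
Starts: G4, E4, C#4 — each down a 3rd.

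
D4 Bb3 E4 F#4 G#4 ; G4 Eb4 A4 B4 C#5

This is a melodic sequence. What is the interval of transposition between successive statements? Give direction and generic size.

up a 4th

The 5-note cells begin on D4, G4 — each up a 4th from the last.
D4 to G4 is up a 4th.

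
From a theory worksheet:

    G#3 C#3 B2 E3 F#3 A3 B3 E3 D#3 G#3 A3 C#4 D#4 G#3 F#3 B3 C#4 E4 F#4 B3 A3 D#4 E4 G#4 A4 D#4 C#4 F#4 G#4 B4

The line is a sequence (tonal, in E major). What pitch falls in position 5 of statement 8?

F#5

Grouping in 6s, the 5th note of each cell is F#3, A3, C#4, E4, G#4.
Carrying that up a 3rd forward: B4 → D#5 → F#5.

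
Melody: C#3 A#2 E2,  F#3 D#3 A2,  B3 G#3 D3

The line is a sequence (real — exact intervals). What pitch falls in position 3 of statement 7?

With 3-note cells, note 3 of each statement runs E2, A2, D3.
Carrying that up a 4th forward: G3 → C4 → F4 → Bb4.

Bb4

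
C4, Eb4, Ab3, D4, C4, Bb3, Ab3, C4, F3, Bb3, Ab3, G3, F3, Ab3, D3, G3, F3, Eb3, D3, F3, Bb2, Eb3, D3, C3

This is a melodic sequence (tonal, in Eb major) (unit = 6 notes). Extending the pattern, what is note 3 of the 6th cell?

Eb2

Grouping in 6s, the 3rd note of each cell is Ab3, F3, D3, Bb2.
Carrying that down a 3rd forward: G2 → Eb2.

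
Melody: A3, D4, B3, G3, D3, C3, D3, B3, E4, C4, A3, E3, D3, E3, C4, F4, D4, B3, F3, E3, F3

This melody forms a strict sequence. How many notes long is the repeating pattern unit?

There are 21 notes; a 7-note unit gives 3 cells:
A3 D4 B3 G3 D3 C3 D3 | B3 E4 C4 A3 E3 D3 E3 | C4 F4 D4 B3 F3 E3 F3
Each cell is the previous one up a 2nd — so the unit is 7 notes.

7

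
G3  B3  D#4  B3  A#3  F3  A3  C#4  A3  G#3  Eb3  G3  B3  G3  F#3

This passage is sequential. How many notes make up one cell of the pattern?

5

Try groups of 5 (3 cells in 15 notes):
G3 B3 D#4 B3 A#3 | F3 A3 C#4 A3 G#3 | Eb3 G3 B3 G3 F#3
Each cell is the previous one down a 2nd — so the unit is 5 notes.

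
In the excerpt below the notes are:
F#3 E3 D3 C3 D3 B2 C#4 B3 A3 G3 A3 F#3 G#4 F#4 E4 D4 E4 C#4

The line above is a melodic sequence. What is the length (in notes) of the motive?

6

Try groups of 6 (3 cells in 18 notes):
F#3 E3 D3 C3 D3 B2 | C#4 B3 A3 G3 A3 F#3 | G#4 F#4 E4 D4 E4 C#4
Every group is a transposition up a 5th of the one before; no shorter unit works.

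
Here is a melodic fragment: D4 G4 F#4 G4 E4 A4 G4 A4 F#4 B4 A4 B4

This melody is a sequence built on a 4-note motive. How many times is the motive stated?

3

12 notes in groups of 4 gives 12/4 = 3 statements.
Starts: D4, E4, F#4 — each up a 2nd.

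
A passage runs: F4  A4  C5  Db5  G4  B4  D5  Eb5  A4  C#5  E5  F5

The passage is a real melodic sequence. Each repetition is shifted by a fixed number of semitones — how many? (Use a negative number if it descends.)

2

The 4-note cells begin on F4, G4, A4 — each up a 2nd from the last.
F4 to G4 spans +2 semitones.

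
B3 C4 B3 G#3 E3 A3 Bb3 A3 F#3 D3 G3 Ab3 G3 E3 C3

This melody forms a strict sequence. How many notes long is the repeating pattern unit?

5

Try groups of 5 (3 cells in 15 notes):
B3 C4 B3 G#3 E3 | A3 Bb3 A3 F#3 D3 | G3 Ab3 G3 E3 C3
Each cell is the previous one down a 2nd — so the unit is 5 notes.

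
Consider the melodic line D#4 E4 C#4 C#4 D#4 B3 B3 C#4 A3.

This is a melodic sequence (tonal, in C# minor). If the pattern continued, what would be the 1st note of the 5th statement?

G#3

The unit is 3 notes. Position-1 pitches of the 3 shown cells: D#4, C#4, B3.
Extending down a 2nd: A3 → G#3.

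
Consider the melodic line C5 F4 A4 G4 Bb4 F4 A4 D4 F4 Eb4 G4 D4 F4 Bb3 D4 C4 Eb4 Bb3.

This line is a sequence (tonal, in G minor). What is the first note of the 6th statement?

G3

Taking 6-note groups, the heads are C5, A4, F4: the pattern moves down a 3rd.
Extending the heads down a 3rd: D4 → Bb3 → G3.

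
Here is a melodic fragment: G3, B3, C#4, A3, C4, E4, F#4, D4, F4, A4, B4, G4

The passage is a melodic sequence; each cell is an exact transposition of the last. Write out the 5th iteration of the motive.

Eb5 G5 A5 F5

The 4-note cells begin on G3, C4, F4 — each up a 4th from the last.
Continuing the starts: Bb4 → Eb5.
So cell 5 is Eb5 G5 A5 F5.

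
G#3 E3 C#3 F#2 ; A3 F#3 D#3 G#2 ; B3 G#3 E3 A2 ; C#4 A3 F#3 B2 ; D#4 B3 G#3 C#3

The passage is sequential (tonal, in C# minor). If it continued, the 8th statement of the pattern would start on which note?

G#4

Taking 4-note groups, the heads are G#3, A3, B3, C#4, D#4: the pattern moves up a 2nd.
Extending the heads up a 2nd: E4 → F#4 → G#4.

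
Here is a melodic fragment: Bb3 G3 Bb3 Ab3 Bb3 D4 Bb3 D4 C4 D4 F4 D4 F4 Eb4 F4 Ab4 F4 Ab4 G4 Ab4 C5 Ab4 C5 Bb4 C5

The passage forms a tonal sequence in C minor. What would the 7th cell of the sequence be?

With a 5-note motive the entries are Bb3, D4, F4, Ab4, C5, each up a 3rd from the previous.
Extending up a 3rd: Eb5 → G5.
From G5 the diatonic shape gives G5 Eb5 G5 F5 G5.

G5 Eb5 G5 F5 G5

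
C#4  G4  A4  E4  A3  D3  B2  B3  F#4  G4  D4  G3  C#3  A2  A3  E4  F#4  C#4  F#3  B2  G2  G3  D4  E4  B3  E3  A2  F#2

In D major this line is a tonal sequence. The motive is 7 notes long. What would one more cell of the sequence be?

F#3 C#4 D4 A3 D3 G2 E2

Taking 7-note groups, the heads are C#4, B3, A3, G3: the pattern moves down a 2nd.
From F#3 the diatonic shape gives F#3 C#4 D4 A3 D3 G2 E2.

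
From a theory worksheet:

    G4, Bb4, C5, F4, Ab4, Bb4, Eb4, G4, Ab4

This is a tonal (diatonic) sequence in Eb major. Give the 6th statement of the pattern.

Bb3 D4 Eb4

With a 3-note motive the entries are G4, F4, Eb4, each down a 2nd from the previous.
Carrying on: D4 → C4 → Bb3.
So cell 6 is Bb3 D4 Eb4.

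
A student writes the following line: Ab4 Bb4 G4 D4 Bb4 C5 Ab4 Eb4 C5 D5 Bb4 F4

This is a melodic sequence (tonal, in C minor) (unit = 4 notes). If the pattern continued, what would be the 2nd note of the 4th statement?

With 4-note cells, note 2 of each statement runs Bb4, C5, D5.
From D5, up a 2nd gives Eb5.

Eb5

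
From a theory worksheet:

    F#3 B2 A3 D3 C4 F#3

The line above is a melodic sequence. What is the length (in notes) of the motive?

6 notes total. Splitting into 3 groups of 2:
F#3 B2 | A3 D3 | C4 F#3
Every group is a transposition up a 3rd of the one before; no shorter unit works.

2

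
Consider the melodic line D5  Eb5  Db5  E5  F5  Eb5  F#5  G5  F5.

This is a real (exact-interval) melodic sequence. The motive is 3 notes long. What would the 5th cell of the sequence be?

A#5 B5 A5

The 3-note cells begin on D5, E5, F#5 — each up a 2nd from the last.
Extending up a 2nd: G#5 → A#5.
From A#5 the exact shape gives A#5 B5 A5.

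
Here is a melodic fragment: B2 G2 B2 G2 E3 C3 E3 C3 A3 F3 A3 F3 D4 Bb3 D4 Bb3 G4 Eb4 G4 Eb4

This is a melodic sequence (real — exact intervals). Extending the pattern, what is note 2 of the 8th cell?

Gb5

The unit is 4 notes. Position-2 pitches of the 5 shown cells: G2, C3, F3, Bb3, Eb4.
Carrying that up a 4th forward: Ab4 → Db5 → Gb5.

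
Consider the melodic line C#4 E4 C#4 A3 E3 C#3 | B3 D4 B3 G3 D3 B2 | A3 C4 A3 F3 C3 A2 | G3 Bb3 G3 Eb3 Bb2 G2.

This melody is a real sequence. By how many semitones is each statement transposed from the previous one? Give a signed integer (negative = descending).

The 6-note cells begin on C#4, B3, A3, G3 — each down a 2nd from the last.
C#4 to B3 spans -2 semitones.

-2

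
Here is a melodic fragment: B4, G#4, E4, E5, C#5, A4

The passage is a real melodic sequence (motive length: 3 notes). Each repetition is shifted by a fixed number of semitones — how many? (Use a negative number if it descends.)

Taking 3-note groups, the heads are B4, E5: the pattern moves up a 4th.
B4→E5 is 76 − 71 = 5 semitones.

5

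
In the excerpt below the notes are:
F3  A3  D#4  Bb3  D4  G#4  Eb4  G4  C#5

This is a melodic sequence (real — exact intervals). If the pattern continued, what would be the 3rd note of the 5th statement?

B5

Grouping in 3s, the 3rd note of each cell is D#4, G#4, C#5.
Extending up a 4th: F#5 → B5.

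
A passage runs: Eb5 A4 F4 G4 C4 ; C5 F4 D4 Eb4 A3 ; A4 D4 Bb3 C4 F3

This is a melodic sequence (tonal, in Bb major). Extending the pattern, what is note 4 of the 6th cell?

With 5-note cells, note 4 of each statement runs G4, Eb4, C4.
Each moves down a 3rd. Continuing: A3 → F3 → D3.

D3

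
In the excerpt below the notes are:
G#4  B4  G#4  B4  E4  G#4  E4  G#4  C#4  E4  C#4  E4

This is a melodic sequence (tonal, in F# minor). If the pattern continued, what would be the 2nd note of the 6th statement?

F#3

Grouping in 4s, the 2nd note of each cell is B4, G#4, E4.
Extending down a 3rd: C#4 → A3 → F#3.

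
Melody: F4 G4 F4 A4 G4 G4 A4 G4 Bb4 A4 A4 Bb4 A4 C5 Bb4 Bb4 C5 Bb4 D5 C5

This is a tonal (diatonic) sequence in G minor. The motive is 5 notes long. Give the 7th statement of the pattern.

Eb5 F5 Eb5 G5 F5

With a 5-note motive the entries are F4, G4, A4, Bb4, each up a 2nd from the previous.
Continuing the starts: C5 → D5 → Eb5.
So cell 7 is Eb5 F5 Eb5 G5 F5.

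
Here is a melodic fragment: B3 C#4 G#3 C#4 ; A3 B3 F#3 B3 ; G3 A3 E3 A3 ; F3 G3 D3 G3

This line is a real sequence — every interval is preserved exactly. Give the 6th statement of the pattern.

Db3 Eb3 Bb2 Eb3

With a 4-note motive the entries are B3, A3, G3, F3, each down a 2nd from the previous.
Continuing the starts: Eb3 → Db3.
Statement 6 starts on Db3 and keeps the same exact contour: Db3 Eb3 Bb2 Eb3.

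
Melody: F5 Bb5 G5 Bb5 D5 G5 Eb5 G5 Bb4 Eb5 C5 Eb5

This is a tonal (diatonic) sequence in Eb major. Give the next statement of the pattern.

Taking 4-note groups, the heads are F5, D5, Bb4: the pattern moves down a 3rd.
Statement 4 starts on G4 and keeps the same diatonic contour: G4 C5 Ab4 C5.

G4 C5 Ab4 C5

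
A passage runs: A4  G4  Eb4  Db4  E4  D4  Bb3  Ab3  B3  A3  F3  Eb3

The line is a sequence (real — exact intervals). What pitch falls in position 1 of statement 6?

G#2

With 4-note cells, note 1 of each statement runs A4, E4, B3.
Each moves down a 4th. Continuing: F#3 → C#3 → G#2.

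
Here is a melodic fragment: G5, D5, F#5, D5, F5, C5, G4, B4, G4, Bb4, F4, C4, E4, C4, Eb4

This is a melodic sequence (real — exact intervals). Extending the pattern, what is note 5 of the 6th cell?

The unit is 5 notes. Position-5 pitches of the 3 shown cells: F5, Bb4, Eb4.
Each moves down a 5th. Continuing: Ab3 → Db3 → Gb2.

Gb2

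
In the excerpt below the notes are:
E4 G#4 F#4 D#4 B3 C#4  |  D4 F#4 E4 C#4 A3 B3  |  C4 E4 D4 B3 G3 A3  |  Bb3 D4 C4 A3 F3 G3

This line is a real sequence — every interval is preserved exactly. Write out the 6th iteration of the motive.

Gb3 Bb3 Ab3 F3 Db3 Eb3

The 6-note cells begin on E4, D4, C4, Bb3 — each down a 2nd from the last.
Continuing the starts: Ab3 → Gb3.
So cell 6 is Gb3 Bb3 Ab3 F3 Db3 Eb3.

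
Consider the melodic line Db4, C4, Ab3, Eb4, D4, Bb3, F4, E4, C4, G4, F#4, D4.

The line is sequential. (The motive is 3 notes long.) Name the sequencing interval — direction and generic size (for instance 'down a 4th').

The 3-note cells begin on Db4, Eb4, F4, G4 — each up a 2nd from the last.
From Db4 to Eb4: up a 2nd.

up a 2nd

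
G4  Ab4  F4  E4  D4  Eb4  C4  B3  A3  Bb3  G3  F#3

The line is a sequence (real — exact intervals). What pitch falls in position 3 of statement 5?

A2

Grouping in 4s, the 3rd note of each cell is F4, C4, G3.
Carrying that down a 4th forward: D3 → A2.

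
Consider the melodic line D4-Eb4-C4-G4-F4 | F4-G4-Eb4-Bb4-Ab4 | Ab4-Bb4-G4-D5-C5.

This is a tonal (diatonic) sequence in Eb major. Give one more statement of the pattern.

With a 5-note motive the entries are D4, F4, Ab4, each up a 3rd from the previous.
Statement 4 starts on C5 and keeps the same diatonic contour: C5 D5 Bb4 F5 Eb5.

C5 D5 Bb4 F5 Eb5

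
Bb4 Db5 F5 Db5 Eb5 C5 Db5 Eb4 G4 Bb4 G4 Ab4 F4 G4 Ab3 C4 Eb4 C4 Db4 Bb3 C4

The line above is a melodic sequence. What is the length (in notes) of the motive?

7

There are 21 notes; a 7-note unit gives 3 cells:
Bb4 Db5 F5 Db5 Eb5 C5 Db5 | Eb4 G4 Bb4 G4 Ab4 F4 G4 | Ab3 C4 Eb4 C4 Db4 Bb3 C4
Each cell is the previous one down a 5th — so the unit is 7 notes.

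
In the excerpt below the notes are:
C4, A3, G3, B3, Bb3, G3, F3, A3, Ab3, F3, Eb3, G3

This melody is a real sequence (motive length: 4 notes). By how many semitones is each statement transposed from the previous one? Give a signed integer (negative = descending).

The 4-note cells begin on C4, Bb3, Ab3 — each down a 2nd from the last.
C4 to Bb3 spans -2 semitones.

-2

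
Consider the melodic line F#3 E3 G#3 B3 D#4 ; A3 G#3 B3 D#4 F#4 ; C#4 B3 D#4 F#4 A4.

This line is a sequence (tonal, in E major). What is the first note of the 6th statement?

B4

Unit = 5 notes; the statements start on F#3, A3, C#4, moving up a 3rd each time.
Extending the heads up a 3rd: E4 → G#4 → B4.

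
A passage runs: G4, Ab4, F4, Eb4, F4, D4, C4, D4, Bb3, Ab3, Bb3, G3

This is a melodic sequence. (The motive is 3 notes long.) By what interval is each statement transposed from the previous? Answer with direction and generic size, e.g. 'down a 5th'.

With a 3-note motive the entries are G4, Eb4, C4, Ab3, each down a 3rd from the previous.
G4 to Eb4 is down a 3rd.

down a 3rd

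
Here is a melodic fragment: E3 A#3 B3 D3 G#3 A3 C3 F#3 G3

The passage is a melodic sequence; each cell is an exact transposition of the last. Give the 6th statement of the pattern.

Gb2 C3 Db3

Unit = 3 notes; the statements start on E3, D3, C3, moving down a 2nd each time.
Carrying on: Bb2 → Ab2 → Gb2.
Statement 6 starts on Gb2 and keeps the same exact contour: Gb2 C3 Db3.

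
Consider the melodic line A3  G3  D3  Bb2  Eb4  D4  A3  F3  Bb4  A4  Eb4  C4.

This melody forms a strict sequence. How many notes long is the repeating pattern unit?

12 notes total. Splitting into 3 groups of 4:
A3 G3 D3 Bb2 | Eb4 D4 A3 F3 | Bb4 A4 Eb4 C4
Each cell is the previous one up a 5th — so the unit is 4 notes.

4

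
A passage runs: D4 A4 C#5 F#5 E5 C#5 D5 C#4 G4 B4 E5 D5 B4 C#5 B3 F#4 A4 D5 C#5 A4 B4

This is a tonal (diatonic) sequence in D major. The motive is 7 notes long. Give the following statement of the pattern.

A3 E4 G4 C#5 B4 G4 A4

Taking 7-note groups, the heads are D4, C#4, B3: the pattern moves down a 2nd.
Statement 4 starts on A3 and keeps the same diatonic contour: A3 E4 G4 C#5 B4 G4 A4.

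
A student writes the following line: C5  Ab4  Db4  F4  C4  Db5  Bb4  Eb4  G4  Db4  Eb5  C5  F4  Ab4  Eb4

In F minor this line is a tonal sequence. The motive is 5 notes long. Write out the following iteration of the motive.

F5 Db5 G4 Bb4 F4

Taking 5-note groups, the heads are C5, Db5, Eb5: the pattern moves up a 2nd.
So cell 4 is F5 Db5 G4 Bb4 F4.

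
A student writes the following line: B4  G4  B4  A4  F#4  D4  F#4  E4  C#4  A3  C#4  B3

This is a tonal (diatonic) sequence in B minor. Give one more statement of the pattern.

G3 E3 G3 F#3

With a 4-note motive the entries are B4, F#4, C#4, each down a 4th from the previous.
So cell 4 is G3 E3 G3 F#3.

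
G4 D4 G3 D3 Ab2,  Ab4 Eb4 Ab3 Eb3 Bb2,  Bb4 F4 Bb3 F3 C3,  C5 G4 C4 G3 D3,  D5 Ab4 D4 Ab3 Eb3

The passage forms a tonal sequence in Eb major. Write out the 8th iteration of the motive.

G5 D5 G4 D4 Ab3

With a 5-note motive the entries are G4, Ab4, Bb4, C5, D5, each up a 2nd from the previous.
Carrying on: Eb5 → F5 → G5.
So cell 8 is G5 D5 G4 D4 Ab3.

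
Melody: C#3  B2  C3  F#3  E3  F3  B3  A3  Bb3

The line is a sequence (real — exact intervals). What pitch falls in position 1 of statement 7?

Grouping in 3s, the 1st note of each cell is C#3, F#3, B3.
Extending up a 4th: E4 → A4 → D5 → G5.

G5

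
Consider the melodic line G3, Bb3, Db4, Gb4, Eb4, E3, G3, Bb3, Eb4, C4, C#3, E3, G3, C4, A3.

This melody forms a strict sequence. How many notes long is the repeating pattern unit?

5

15 notes total. Splitting into 3 groups of 5:
G3 Bb3 Db4 Gb4 Eb4 | E3 G3 Bb3 Eb4 C4 | C#3 E3 G3 C4 A3
Each cell is the previous one down a 3rd — so the unit is 5 notes.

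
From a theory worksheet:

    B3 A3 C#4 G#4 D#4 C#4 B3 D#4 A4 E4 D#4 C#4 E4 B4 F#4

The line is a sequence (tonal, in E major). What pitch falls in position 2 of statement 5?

With 5-note cells, note 2 of each statement runs A3, B3, C#4.
Each moves up a 2nd. Continuing: D#4 → E4.

E4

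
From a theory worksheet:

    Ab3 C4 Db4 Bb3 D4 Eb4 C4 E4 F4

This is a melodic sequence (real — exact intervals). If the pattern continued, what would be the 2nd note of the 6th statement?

With 3-note cells, note 2 of each statement runs C4, D4, E4.
Each moves up a 2nd. Continuing: F#4 → G#4 → A#4.

A#4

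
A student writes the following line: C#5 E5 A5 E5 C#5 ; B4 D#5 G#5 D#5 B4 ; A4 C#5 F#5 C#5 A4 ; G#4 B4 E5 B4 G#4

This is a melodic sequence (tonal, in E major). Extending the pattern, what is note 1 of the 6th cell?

E4

The unit is 5 notes. Position-1 pitches of the 4 shown cells: C#5, B4, A4, G#4.
Carrying that down a 2nd forward: F#4 → E4.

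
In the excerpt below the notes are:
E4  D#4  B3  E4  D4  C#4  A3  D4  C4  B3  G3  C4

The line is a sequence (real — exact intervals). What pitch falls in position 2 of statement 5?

The unit is 4 notes. Position-2 pitches of the 3 shown cells: D#4, C#4, B3.
Each moves down a 2nd. Continuing: A3 → G3.

G3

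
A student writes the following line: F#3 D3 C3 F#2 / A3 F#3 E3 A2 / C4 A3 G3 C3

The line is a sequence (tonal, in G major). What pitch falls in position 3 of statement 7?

A4

The unit is 4 notes. Position-3 pitches of the 3 shown cells: C3, E3, G3.
Extending up a 3rd: B3 → D4 → F#4 → A4.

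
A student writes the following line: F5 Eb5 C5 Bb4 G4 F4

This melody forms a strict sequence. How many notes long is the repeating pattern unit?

There are 6 notes; a 2-note unit gives 3 cells:
F5 Eb5 | C5 Bb4 | G4 F4
That's a consistent down a 4th shift per cell, and no other grouping gives one.

2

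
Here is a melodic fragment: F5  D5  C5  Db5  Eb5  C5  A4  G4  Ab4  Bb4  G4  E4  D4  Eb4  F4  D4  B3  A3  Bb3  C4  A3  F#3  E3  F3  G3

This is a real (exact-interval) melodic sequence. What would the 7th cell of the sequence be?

B2 G#2 F#2 G2 A2

With a 5-note motive the entries are F5, C5, G4, D4, A3, each down a 4th from the previous.
Extending down a 4th: E3 → B2.
From B2 the exact shape gives B2 G#2 F#2 G2 A2.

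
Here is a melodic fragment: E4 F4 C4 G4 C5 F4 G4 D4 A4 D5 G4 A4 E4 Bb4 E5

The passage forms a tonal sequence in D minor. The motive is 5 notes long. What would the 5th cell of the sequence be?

Bb4 C5 G4 D5 G5

With a 5-note motive the entries are E4, F4, G4, each up a 2nd from the previous.
Continuing the starts: A4 → Bb4.
So cell 5 is Bb4 C5 G4 D5 G5.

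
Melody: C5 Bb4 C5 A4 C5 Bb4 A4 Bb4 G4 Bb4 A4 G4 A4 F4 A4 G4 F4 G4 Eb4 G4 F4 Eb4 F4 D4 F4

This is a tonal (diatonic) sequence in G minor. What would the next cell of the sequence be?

Eb4 D4 Eb4 C4 Eb4

Taking 5-note groups, the heads are C5, Bb4, A4, G4, F4: the pattern moves down a 2nd.
So cell 6 is Eb4 D4 Eb4 C4 Eb4.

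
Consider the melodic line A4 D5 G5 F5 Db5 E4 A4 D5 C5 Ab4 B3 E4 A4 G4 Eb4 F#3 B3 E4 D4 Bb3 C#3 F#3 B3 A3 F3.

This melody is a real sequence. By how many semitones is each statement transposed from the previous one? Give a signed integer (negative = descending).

The 5-note cells begin on A4, E4, B3, F#3, C#3 — each down a 4th from the last.
Counting half-steps from A4 to E4: -5.

-5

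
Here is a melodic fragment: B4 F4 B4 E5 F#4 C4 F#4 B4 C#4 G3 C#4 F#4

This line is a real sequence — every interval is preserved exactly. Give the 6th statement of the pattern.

A#2 E2 A#2 D#3

The 4-note cells begin on B4, F#4, C#4 — each down a 4th from the last.
Continuing the starts: G#3 → D#3 → A#2.
So cell 6 is A#2 E2 A#2 D#3.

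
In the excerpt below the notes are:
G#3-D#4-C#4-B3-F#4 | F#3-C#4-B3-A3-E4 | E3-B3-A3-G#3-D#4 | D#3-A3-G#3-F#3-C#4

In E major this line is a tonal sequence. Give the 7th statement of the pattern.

Unit = 5 notes; the statements start on G#3, F#3, E3, D#3, moving down a 2nd each time.
Continuing the starts: C#3 → B2 → A2.
From A2 the diatonic shape gives A2 E3 D#3 C#3 G#3.

A2 E3 D#3 C#3 G#3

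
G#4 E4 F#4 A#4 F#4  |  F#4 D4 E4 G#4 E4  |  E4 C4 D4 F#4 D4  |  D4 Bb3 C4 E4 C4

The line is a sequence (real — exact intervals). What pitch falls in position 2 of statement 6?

Grouping in 5s, the 2nd note of each cell is E4, D4, C4, Bb3.
Carrying that down a 2nd forward: Ab3 → Gb3.

Gb3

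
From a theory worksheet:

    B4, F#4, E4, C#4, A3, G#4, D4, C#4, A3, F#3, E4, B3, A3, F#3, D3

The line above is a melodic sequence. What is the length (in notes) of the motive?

15 notes total. Splitting into 3 groups of 5:
B4 F#4 E4 C#4 A3 | G#4 D4 C#4 A3 F#3 | E4 B3 A3 F#3 D3
Every group is a transposition down a 3rd of the one before; no shorter unit works.

5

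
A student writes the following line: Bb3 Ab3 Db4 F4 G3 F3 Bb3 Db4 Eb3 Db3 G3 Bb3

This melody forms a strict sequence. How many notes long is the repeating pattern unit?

12 notes total. Splitting into 3 groups of 4:
Bb3 Ab3 Db4 F4 | G3 F3 Bb3 Db4 | Eb3 Db3 G3 Bb3
Each cell is the previous one down a 3rd — so the unit is 4 notes.

4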